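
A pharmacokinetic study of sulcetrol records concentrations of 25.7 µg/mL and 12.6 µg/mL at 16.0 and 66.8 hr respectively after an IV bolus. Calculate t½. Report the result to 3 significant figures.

k = ln(C₁/C₂) / (t₂ − t₁) = ln(25.7/12.6) / (66.8 − 16.0)
  = 0.7128 / 50.80 = 0.01403 hr⁻¹
t½ = ln 2 / k = ln 2 / 0.01403 ≈ 49.4 hours

49.4 hours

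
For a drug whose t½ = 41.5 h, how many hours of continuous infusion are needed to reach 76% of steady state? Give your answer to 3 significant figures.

85.4 hours

k = ln 2 / 41.5 = 0.01670 h⁻¹
f = 1 − e^(−kt)  ⇒  t = −ln(1 − f) / k
t = −ln(1 − 0.76) / 0.01670 = 1.427 / 0.01670 ≈ 85.4 hours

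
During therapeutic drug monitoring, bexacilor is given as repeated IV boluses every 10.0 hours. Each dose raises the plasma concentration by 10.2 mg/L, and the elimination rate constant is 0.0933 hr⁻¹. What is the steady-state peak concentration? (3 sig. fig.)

Fraction remaining after one interval: e^(−kτ) = e^(−0.09330 × 10.0) = 0.3934
R = 1 / (1 − 0.3934) = 1.648
Css,max = 10.2 × 1.648 ≈ 16.8 mg/L

16.8 mg/L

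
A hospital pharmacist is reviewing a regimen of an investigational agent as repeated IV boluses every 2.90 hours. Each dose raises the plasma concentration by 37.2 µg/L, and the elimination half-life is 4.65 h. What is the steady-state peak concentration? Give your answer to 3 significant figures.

k = ln 2 / 4.65 = 0.1491 h⁻¹
Fraction remaining after one interval: e^(−kτ) = e^(−0.1491 × 2.90) = 0.6490
R = 1 / (1 − 0.6490) = 2.849
Css,max = 37.2 × 2.849 ≈ 106 µg/L

106 µg/L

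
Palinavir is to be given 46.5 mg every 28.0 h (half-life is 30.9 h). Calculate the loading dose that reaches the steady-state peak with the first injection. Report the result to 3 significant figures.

k = ln 2 / 30.9 = 0.02243 h⁻¹
Accumulation ratio R = 1 / (1 − e^(−kτ)) = 1 / (1 − e^(−0.02243×28.0)) = 1 / (1 − 0.5336) = 2.144
Loading dose = maintenance dose × R = 46.5 × 2.144 ≈ 99.7 mg

99.7 mg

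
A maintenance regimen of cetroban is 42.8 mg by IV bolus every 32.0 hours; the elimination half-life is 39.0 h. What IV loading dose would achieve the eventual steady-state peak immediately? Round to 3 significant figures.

98.7 mg

k = ln 2 / 39.0 = 0.01777 h⁻¹
Accumulation ratio R = 1 / (1 − e^(−kτ)) = 1 / (1 − e^(−0.01777×32.0)) = 1 / (1 − 0.5662) = 2.305
Loading dose = maintenance dose × R = 42.8 × 2.305 ≈ 98.7 mg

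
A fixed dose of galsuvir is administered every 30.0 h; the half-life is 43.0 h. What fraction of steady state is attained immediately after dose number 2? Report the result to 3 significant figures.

0.620

k = ln 2 / 43.0 = 0.01612 h⁻¹
f_n = 1 − e^(−nkτ) = 1 − e^(−2 × 0.01612 × 30.0) = 1 − e^(−0.9672) = 1 − 0.3802 ≈ 0.620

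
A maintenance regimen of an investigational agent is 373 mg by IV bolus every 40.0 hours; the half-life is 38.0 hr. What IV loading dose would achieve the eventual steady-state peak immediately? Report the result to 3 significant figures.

720 mg

k = ln 2 / 38.0 = 0.01824 hr⁻¹
Accumulation ratio R = 1 / (1 − e^(−kτ)) = 1 / (1 − e^(−0.01824×40.0)) = 1 / (1 − 0.4821) = 1.931
Loading dose = maintenance dose × R = 373 × 1.931 ≈ 720 mg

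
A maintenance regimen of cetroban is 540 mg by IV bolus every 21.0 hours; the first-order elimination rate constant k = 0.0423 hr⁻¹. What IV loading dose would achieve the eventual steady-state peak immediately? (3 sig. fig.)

917 mg

Accumulation ratio R = 1 / (1 − e^(−kτ)) = 1 / (1 − e^(−0.04230×21.0)) = 1 / (1 − 0.4114) = 1.699
Loading dose = maintenance dose × R = 540 × 1.699 ≈ 917 mg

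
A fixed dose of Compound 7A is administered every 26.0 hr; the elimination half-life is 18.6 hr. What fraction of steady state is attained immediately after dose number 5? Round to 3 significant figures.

0.992

k = ln 2 / 18.6 = 0.03727 hr⁻¹
f_n = 1 − e^(−nkτ) = 1 − e^(−5 × 0.03727 × 26.0) = 1 − e^(−4.845) = 1 − 0.007871 ≈ 0.992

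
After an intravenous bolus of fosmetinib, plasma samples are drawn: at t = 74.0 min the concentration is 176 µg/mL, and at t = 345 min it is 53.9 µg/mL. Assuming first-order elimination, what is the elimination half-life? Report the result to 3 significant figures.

k = ln(C₁/C₂) / (t₂ − t₁) = ln(176/53.9) / (345 − 74.0)
  = 1.183 / 271.0 = 0.004367 min⁻¹
t½ = ln 2 / k = ln 2 / 0.004367 ≈ 159 minutes

159 minutes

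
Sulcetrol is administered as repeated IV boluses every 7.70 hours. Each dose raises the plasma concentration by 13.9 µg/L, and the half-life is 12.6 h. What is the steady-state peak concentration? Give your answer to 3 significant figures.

40.3 µg/L

k = ln 2 / 12.6 = 0.05501 h⁻¹
Fraction remaining after one interval: e^(−kτ) = e^(−0.05501 × 7.70) = 0.6547
R = 1 / (1 − 0.6547) = 2.896
Css,max = 13.9 × 2.896 ≈ 40.3 µg/L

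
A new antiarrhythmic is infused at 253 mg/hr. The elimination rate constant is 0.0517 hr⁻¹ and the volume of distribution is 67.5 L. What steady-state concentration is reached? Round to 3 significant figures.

CL = k · V = 0.0517 × 67.5 = 3.490 L/hr
Css = rate / CL = 253 / 3.490 ≈ 72.5 mg/L

72.5 mg/L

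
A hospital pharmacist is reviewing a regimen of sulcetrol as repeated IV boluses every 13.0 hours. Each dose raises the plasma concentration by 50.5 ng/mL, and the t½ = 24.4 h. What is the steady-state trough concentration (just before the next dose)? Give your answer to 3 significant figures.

k = ln 2 / 24.4 = 0.02841 h⁻¹
Fraction remaining after one interval: e^(−kτ) = e^(−0.02841 × 13.0) = 0.6912
R = 1 / (1 − 0.6912) = 3.239
Css,max = 50.5 × 3.239 = 163.5 ng/mL
Css,min = Css,max × e^(−kτ) = 163.5 × 0.6912 ≈ 113 ng/mL

113 ng/mL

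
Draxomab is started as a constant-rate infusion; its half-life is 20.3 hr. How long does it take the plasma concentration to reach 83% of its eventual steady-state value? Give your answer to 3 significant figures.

51.9 hours

k = ln 2 / 20.3 = 0.03415 hr⁻¹
f = 1 − e^(−kt)  ⇒  t = −ln(1 − f) / k
t = −ln(1 − 0.83) / 0.03415 = 1.772 / 0.03415 ≈ 51.9 hours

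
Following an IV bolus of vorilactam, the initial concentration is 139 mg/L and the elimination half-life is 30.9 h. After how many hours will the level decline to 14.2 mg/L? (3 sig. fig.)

102 hours

k = ln 2 / 30.9 = 0.02243 h⁻¹
C(t) = C₀ e^(−kt)  ⇒  t = ln(C₀/C) / k
t = ln(139/14.2) / 0.02243 = 2.281 / 0.02243 ≈ 102 hours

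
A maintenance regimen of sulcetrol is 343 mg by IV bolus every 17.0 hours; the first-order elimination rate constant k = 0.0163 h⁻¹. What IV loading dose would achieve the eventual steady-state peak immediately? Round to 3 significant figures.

1420 mg

Accumulation ratio R = 1 / (1 − e^(−kτ)) = 1 / (1 − e^(−0.01630×17.0)) = 1 / (1 − 0.7580) = 4.132
Loading dose = maintenance dose × R = 343 × 4.132 ≈ 1420 mg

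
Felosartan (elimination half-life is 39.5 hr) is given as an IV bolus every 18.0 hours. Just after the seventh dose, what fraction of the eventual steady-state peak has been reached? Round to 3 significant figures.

k = ln 2 / 39.5 = 0.01755 hr⁻¹
f_n = 1 − e^(−nkτ) = 1 − e^(−7 × 0.01755 × 18.0) = 1 − e^(−2.211) = 1 − 0.1096 ≈ 0.890

0.890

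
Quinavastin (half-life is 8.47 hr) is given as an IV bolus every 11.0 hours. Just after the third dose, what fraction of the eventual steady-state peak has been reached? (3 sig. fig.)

0.933

k = ln 2 / 8.47 = 0.08184 hr⁻¹
f_n = 1 − e^(−nkτ) = 1 − e^(−3 × 0.08184 × 11.0) = 1 − e^(−2.701) = 1 − 0.06717 ≈ 0.933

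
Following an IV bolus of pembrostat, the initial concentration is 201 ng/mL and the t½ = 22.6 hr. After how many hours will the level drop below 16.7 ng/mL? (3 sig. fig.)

81.1 hours

k = ln 2 / 22.6 = 0.03067 hr⁻¹
C(t) = C₀ e^(−kt)  ⇒  t = ln(C₀/C) / k
t = ln(201/16.7) / 0.03067 = 2.488 / 0.03067 ≈ 81.1 hours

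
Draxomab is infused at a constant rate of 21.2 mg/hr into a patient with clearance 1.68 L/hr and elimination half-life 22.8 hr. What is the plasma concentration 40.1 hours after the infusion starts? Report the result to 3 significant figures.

Css = rate / CL = 21.2 / 1.68 = 12.62 µg/mL
k = ln 2 / 22.8 = 0.03040 hr⁻¹
C(t) = Css (1 − e^(−kt)) = 12.62 × (1 − e^(−1.219)) = 12.62 × 0.7045 ≈ 8.89 µg/mL

8.89 µg/mL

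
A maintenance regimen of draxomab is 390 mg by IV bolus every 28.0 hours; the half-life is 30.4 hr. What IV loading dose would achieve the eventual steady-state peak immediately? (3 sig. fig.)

k = ln 2 / 30.4 = 0.02280 hr⁻¹
Accumulation ratio R = 1 / (1 − e^(−kτ)) = 1 / (1 − e^(−0.02280×28.0)) = 1 / (1 − 0.5281) = 2.119
Loading dose = maintenance dose × R = 390 × 2.119 ≈ 826 mg

826 mg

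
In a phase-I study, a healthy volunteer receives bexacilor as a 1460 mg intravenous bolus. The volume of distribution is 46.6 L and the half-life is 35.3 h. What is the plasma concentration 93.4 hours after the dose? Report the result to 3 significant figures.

C₀ = dose / V = 1460 / 46.6 = 31.33 µg/mL
k = ln 2 / 35.3 = 0.01964 h⁻¹
C(t) = C₀ e^(−kt) = 31.33 × e^(−0.01964 × 93.4) = 31.33 × e^(−1.834) = 31.33 × 0.1598 ≈ 5.01 µg/mL

5.01 µg/mL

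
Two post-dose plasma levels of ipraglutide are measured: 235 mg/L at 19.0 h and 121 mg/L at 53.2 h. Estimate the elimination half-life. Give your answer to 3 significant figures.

k = ln(C₁/C₂) / (t₂ − t₁) = ln(235/121) / (53.2 − 19.0)
  = 0.6638 / 34.20 = 0.01941 h⁻¹
t½ = ln 2 / k = ln 2 / 0.01941 ≈ 35.7 hours

35.7 hours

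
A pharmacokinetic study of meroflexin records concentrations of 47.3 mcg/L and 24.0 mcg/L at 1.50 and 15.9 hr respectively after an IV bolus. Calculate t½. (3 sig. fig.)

14.7 hours

k = ln(C₁/C₂) / (t₂ − t₁) = ln(47.3/24.0) / (15.9 − 1.50)
  = 0.6785 / 14.40 = 0.04712 hr⁻¹
t½ = ln 2 / k = ln 2 / 0.04712 ≈ 14.7 hours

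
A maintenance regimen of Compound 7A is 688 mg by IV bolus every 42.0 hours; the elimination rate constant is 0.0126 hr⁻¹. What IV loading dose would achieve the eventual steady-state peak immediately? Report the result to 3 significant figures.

Accumulation ratio R = 1 / (1 − e^(−kτ)) = 1 / (1 − e^(−0.01260×42.0)) = 1 / (1 − 0.5891) = 2.434
Loading dose = maintenance dose × R = 688 × 2.434 ≈ 1670 mg

1670 mg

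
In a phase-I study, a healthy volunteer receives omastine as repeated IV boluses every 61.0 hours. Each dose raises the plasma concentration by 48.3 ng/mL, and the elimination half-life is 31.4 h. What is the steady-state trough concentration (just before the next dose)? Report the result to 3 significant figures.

k = ln 2 / 31.4 = 0.02207 h⁻¹
Fraction remaining after one interval: e^(−kτ) = e^(−0.02207 × 61.0) = 0.2601
R = 1 / (1 − 0.2601) = 1.352
Css,max = 48.3 × 1.352 = 65.28 ng/mL
Css,min = Css,max × e^(−kτ) = 65.28 × 0.2601 ≈ 17.0 ng/mL

17.0 ng/mL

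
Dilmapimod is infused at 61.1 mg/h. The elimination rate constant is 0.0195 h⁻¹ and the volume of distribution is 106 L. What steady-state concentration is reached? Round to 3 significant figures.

29.6 µg/mL

CL = k · V = 0.0195 × 106 = 2.067 L/h
Css = rate / CL = 61.1 / 2.067 ≈ 29.6 µg/mL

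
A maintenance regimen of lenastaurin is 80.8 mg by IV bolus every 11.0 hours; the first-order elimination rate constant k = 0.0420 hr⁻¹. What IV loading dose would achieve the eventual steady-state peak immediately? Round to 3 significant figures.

218 mg

Accumulation ratio R = 1 / (1 − e^(−kτ)) = 1 / (1 − e^(−0.04200×11.0)) = 1 / (1 − 0.6300) = 2.703
Loading dose = maintenance dose × R = 80.8 × 2.703 ≈ 218 mg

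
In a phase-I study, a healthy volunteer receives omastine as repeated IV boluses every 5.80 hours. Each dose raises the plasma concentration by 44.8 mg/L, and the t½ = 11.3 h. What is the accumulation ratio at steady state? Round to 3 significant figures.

3.34

k = ln 2 / 11.3 = 0.06134 h⁻¹
Fraction remaining after one interval: e^(−kτ) = e^(−0.06134 × 5.80) = 0.7006
R = 1 / (1 − 0.7006) = 1 / 0.2994 ≈ 3.34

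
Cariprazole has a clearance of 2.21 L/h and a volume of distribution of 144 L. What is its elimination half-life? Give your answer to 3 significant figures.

k = CL / V = 2.21 / 144 = 0.01535 h⁻¹
t½ = ln 2 / k = ln 2 / 0.01535 ≈ 45.2 hours

45.2 hours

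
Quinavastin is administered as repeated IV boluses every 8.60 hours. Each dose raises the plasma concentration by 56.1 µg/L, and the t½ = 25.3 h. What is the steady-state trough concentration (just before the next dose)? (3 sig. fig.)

211 µg/L

k = ln 2 / 25.3 = 0.02740 h⁻¹
Fraction remaining after one interval: e^(−kτ) = e^(−0.02740 × 8.60) = 0.7901
R = 1 / (1 − 0.7901) = 4.764
Css,max = 56.1 × 4.764 = 267.3 µg/L
Css,min = Css,max × e^(−kτ) = 267.3 × 0.7901 ≈ 211 µg/L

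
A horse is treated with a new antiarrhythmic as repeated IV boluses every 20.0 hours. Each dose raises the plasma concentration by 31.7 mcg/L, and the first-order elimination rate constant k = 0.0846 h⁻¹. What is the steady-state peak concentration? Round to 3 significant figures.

Fraction remaining after one interval: e^(−kτ) = e^(−0.08460 × 20.0) = 0.1842
R = 1 / (1 − 0.1842) = 1.226
Css,max = 31.7 × 1.226 ≈ 38.9 mcg/L

38.9 mcg/L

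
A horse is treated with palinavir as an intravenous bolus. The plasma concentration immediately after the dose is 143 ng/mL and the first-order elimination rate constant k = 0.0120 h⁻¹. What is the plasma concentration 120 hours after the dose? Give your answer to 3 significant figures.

C(t) = C₀ e^(−kt) = 143 × e^(−0.01200 × 120) = 143 × e^(−1.440) = 143 × 0.2369 ≈ 33.9 ng/mL

33.9 ng/mL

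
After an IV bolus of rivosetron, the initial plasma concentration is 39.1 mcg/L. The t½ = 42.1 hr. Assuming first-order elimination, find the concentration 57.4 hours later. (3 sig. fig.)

15.2 mcg/L

k = ln 2 / 42.1 = 0.01646 hr⁻¹
C(t) = C₀ e^(−kt) = 39.1 × e^(−0.01646 × 57.4) = 39.1 × e^(−0.9451) = 39.1 × 0.3887 ≈ 15.2 mcg/L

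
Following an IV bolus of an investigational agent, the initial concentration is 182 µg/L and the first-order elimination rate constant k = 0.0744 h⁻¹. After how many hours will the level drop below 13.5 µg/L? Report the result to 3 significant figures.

C(t) = C₀ e^(−kt)  ⇒  t = ln(C₀/C) / k
t = ln(182/13.5) / 0.07440 = 2.601 / 0.07440 ≈ 35.0 hours

35.0 hours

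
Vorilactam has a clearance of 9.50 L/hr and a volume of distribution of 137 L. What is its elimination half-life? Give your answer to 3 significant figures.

10.0 hours

k = CL / V = 9.50 / 137 = 0.06934 hr⁻¹
t½ = ln 2 / k = ln 2 / 0.06934 ≈ 10.0 hours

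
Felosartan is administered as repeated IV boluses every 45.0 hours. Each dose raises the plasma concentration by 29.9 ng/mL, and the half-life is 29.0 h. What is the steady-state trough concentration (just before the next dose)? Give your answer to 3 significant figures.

15.5 ng/mL

k = ln 2 / 29.0 = 0.02390 h⁻¹
Fraction remaining after one interval: e^(−kτ) = e^(−0.02390 × 45.0) = 0.3411
R = 1 / (1 − 0.3411) = 1.518
Css,max = 29.9 × 1.518 = 45.38 ng/mL
Css,min = Css,max × e^(−kτ) = 45.38 × 0.3411 ≈ 15.5 ng/mL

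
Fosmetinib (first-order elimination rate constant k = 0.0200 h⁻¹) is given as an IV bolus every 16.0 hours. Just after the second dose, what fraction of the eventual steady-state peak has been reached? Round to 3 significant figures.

0.473

f_n = 1 − e^(−nkτ) = 1 − e^(−2 × 0.02000 × 16.0) = 1 − e^(−0.6400) = 1 − 0.5273 ≈ 0.473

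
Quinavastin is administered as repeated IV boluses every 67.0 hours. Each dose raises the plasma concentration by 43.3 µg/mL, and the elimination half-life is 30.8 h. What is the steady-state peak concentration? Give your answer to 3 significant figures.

55.6 µg/mL

k = ln 2 / 30.8 = 0.02250 h⁻¹
Fraction remaining after one interval: e^(−kτ) = e^(−0.02250 × 67.0) = 0.2214
R = 1 / (1 − 0.2214) = 1.284
Css,max = 43.3 × 1.284 ≈ 55.6 µg/mL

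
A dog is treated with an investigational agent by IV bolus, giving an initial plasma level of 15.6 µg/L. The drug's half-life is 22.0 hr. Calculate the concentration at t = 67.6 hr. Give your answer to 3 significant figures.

k = ln 2 / 22.0 = 0.03151 hr⁻¹
C(t) = C₀ e^(−kt) = 15.6 × e^(−0.03151 × 67.6) = 15.6 × e^(−2.130) = 15.6 × 0.1189 ≈ 1.85 µg/L

1.85 µg/L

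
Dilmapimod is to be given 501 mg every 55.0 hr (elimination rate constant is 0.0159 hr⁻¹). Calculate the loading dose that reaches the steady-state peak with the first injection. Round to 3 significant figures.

Accumulation ratio R = 1 / (1 − e^(−kτ)) = 1 / (1 − e^(−0.01590×55.0)) = 1 / (1 − 0.4171) = 1.715
Loading dose = maintenance dose × R = 501 × 1.715 ≈ 859 mg

859 mg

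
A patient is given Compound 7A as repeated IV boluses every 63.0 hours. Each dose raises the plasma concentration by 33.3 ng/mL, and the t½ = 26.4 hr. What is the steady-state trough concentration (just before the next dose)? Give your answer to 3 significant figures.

k = ln 2 / 26.4 = 0.02626 hr⁻¹
Fraction remaining after one interval: e^(−kτ) = e^(−0.02626 × 63.0) = 0.1913
R = 1 / (1 − 0.1913) = 1.236
Css,max = 33.3 × 1.236 = 41.18 ng/mL
Css,min = Css,max × e^(−kτ) = 41.18 × 0.1913 ≈ 7.88 ng/mL

7.88 ng/mL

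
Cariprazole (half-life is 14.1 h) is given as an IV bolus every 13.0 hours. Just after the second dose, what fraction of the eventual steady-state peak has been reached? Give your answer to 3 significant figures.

k = ln 2 / 14.1 = 0.04916 h⁻¹
f_n = 1 − e^(−nkτ) = 1 − e^(−2 × 0.04916 × 13.0) = 1 − e^(−1.278) = 1 − 0.2786 ≈ 0.721

0.721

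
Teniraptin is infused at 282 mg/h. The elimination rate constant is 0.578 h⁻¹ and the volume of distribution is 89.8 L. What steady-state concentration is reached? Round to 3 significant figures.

CL = k · V = 0.578 × 89.8 = 51.90 L/h
Css = rate / CL = 282 / 51.90 ≈ 5.43 mg/L

5.43 mg/L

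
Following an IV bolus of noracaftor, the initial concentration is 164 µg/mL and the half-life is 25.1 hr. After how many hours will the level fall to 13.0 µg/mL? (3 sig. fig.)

k = ln 2 / 25.1 = 0.02762 hr⁻¹
C(t) = C₀ e^(−kt)  ⇒  t = ln(C₀/C) / k
t = ln(164/13.0) / 0.02762 = 2.535 / 0.02762 ≈ 91.8 hours

91.8 hours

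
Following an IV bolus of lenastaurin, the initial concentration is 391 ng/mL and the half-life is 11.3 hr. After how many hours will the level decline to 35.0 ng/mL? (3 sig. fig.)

k = ln 2 / 11.3 = 0.06134 hr⁻¹
C(t) = C₀ e^(−kt)  ⇒  t = ln(C₀/C) / k
t = ln(391/35.0) / 0.06134 = 2.413 / 0.06134 ≈ 39.3 hours

39.3 hours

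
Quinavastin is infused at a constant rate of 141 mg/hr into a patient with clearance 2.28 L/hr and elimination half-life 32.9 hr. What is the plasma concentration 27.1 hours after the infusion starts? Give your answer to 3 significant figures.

26.9 µg/mL

Css = rate / CL = 141 / 2.28 = 61.84 µg/mL
k = ln 2 / 32.9 = 0.02107 hr⁻¹
C(t) = Css (1 − e^(−kt)) = 61.84 × (1 − e^(−0.5710)) = 61.84 × 0.4350 ≈ 26.9 µg/mL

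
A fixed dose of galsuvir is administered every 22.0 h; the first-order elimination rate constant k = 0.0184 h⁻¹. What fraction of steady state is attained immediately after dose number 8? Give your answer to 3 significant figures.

f_n = 1 − e^(−nkτ) = 1 − e^(−8 × 0.01840 × 22.0) = 1 − e^(−3.238) = 1 − 0.03923 ≈ 0.961

0.961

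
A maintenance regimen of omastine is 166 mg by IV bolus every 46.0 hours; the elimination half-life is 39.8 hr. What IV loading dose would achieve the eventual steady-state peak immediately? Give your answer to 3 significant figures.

301 mg

k = ln 2 / 39.8 = 0.01742 hr⁻¹
Accumulation ratio R = 1 / (1 − e^(−kτ)) = 1 / (1 − e^(−0.01742×46.0)) = 1 / (1 − 0.4488) = 1.814
Loading dose = maintenance dose × R = 166 × 1.814 ≈ 301 mg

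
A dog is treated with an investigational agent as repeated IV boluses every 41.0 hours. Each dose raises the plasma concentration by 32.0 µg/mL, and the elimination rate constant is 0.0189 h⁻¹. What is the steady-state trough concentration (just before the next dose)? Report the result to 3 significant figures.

Fraction remaining after one interval: e^(−kτ) = e^(−0.01890 × 41.0) = 0.4607
R = 1 / (1 − 0.4607) = 1.854
Css,max = 32.0 × 1.854 = 59.34 µg/mL
Css,min = Css,max × e^(−kτ) = 59.34 × 0.4607 ≈ 27.3 µg/mL

27.3 µg/mL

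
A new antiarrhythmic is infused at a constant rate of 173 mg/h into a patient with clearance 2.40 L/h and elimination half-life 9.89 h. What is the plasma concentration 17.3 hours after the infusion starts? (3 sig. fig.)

Css = rate / CL = 173 / 2.40 = 72.08 mg/L
k = ln 2 / 9.89 = 0.07009 h⁻¹
C(t) = Css (1 − e^(−kt)) = 72.08 × (1 − e^(−1.212)) = 72.08 × 0.7025 ≈ 50.6 mg/L

50.6 mg/L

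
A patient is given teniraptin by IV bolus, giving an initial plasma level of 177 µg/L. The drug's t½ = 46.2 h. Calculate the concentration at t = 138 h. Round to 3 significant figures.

k = ln 2 / 46.2 = 0.01500 h⁻¹
138 h is 2.987 half-lives, so C = 177 × (1/2)^2.987 = 177 × 0.1261 ≈ 22.3 µg/L

22.3 µg/L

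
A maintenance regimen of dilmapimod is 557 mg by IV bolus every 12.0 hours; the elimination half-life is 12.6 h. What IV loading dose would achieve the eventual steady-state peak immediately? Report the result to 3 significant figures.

k = ln 2 / 12.6 = 0.05501 h⁻¹
Accumulation ratio R = 1 / (1 − e^(−kτ)) = 1 / (1 − e^(−0.05501×12.0)) = 1 / (1 − 0.5168) = 2.069
Loading dose = maintenance dose × R = 557 × 2.069 ≈ 1150 mg

1150 mg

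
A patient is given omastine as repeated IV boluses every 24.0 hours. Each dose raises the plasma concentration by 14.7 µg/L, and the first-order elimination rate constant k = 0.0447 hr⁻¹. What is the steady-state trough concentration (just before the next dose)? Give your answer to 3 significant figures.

7.64 µg/L

Fraction remaining after one interval: e^(−kτ) = e^(−0.04470 × 24.0) = 0.3420
R = 1 / (1 − 0.3420) = 1.520
Css,max = 14.7 × 1.520 = 22.34 µg/L
Css,min = Css,max × e^(−kτ) = 22.34 × 0.3420 ≈ 7.64 µg/L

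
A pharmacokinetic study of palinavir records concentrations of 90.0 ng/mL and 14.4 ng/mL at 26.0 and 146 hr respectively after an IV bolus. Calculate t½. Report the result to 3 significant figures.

45.4 hours

k = ln(C₁/C₂) / (t₂ − t₁) = ln(90.0/14.4) / (146 − 26.0)
  = 1.833 / 120.0 = 0.01527 hr⁻¹
t½ = ln 2 / k = ln 2 / 0.01527 ≈ 45.4 hours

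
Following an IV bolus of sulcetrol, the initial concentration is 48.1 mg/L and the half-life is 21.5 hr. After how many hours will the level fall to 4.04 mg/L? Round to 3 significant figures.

k = ln 2 / 21.5 = 0.03224 hr⁻¹
C(t) = C₀ e^(−kt)  ⇒  t = ln(C₀/C) / k
t = ln(48.1/4.04) / 0.03224 = 2.477 / 0.03224 ≈ 76.8 hours

76.8 hours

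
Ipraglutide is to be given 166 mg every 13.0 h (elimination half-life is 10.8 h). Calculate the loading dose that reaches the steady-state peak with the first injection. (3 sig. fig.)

293 mg

k = ln 2 / 10.8 = 0.06418 h⁻¹
Accumulation ratio R = 1 / (1 − e^(−kτ)) = 1 / (1 − e^(−0.06418×13.0)) = 1 / (1 − 0.4342) = 1.767
Loading dose = maintenance dose × R = 166 × 1.767 ≈ 293 mg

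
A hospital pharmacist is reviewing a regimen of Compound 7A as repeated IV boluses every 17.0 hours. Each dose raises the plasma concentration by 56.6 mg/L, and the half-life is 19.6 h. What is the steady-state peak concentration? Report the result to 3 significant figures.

k = ln 2 / 19.6 = 0.03536 h⁻¹
Fraction remaining after one interval: e^(−kτ) = e^(−0.03536 × 17.0) = 0.5482
R = 1 / (1 − 0.5482) = 2.213
Css,max = 56.6 × 2.213 ≈ 125 mg/L

125 mg/L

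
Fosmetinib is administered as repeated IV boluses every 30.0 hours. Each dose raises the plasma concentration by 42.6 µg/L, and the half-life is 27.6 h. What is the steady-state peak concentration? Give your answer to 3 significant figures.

k = ln 2 / 27.6 = 0.02511 h⁻¹
Fraction remaining after one interval: e^(−kτ) = e^(−0.02511 × 30.0) = 0.4708
R = 1 / (1 − 0.4708) = 1.889
Css,max = 42.6 × 1.889 ≈ 80.5 µg/L

80.5 µg/L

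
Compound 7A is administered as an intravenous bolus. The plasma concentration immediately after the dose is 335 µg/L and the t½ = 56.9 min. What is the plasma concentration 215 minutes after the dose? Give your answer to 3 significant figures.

24.4 µg/L

k = ln 2 / 56.9 = 0.01218 min⁻¹
215 min is 3.779 half-lives, so C = 335 × (1/2)^3.779 = 335 × 0.07287 ≈ 24.4 µg/L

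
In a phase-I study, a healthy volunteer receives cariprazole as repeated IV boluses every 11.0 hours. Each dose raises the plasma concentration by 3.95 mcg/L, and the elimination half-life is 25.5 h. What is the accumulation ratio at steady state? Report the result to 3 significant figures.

3.87

k = ln 2 / 25.5 = 0.02718 h⁻¹
Fraction remaining after one interval: e^(−kτ) = e^(−0.02718 × 11.0) = 0.7416
R = 1 / (1 − 0.7416) = 1 / 0.2584 ≈ 3.87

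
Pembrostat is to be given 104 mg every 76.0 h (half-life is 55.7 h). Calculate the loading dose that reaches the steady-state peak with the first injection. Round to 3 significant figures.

170 mg

k = ln 2 / 55.7 = 0.01244 h⁻¹
Accumulation ratio R = 1 / (1 − e^(−kτ)) = 1 / (1 − e^(−0.01244×76.0)) = 1 / (1 − 0.3884) = 1.635
Loading dose = maintenance dose × R = 104 × 1.635 ≈ 170 mg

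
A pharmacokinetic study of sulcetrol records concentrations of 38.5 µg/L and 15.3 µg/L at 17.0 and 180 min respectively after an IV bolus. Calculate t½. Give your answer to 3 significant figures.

k = ln(C₁/C₂) / (t₂ − t₁) = ln(38.5/15.3) / (180 − 17.0)
  = 0.9228 / 163.0 = 0.005661 min⁻¹
t½ = ln 2 / k = ln 2 / 0.005661 ≈ 122 minutes

122 minutes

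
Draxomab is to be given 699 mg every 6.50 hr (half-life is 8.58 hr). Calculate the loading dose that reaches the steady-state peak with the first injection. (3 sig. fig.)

1710 mg

k = ln 2 / 8.58 = 0.08079 hr⁻¹
Accumulation ratio R = 1 / (1 − e^(−kτ)) = 1 / (1 − e^(−0.08079×6.50)) = 1 / (1 − 0.5915) = 2.448
Loading dose = maintenance dose × R = 699 × 2.448 ≈ 1710 mg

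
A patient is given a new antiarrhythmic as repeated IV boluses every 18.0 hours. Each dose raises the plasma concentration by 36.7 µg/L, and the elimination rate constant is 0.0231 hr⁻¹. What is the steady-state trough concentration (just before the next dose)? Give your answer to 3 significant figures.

71.2 µg/L

Fraction remaining after one interval: e^(−kτ) = e^(−0.02310 × 18.0) = 0.6598
R = 1 / (1 − 0.6598) = 2.940
Css,max = 36.7 × 2.940 = 107.9 µg/L
Css,min = Css,max × e^(−kτ) = 107.9 × 0.6598 ≈ 71.2 µg/L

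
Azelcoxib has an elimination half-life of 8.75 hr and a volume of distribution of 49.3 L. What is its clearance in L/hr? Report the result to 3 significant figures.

3.91 L/hr

k = ln 2 / t½ = ln 2 / 8.75 = 0.07922 hr⁻¹
CL = k · V = 0.07922 × 49.3 ≈ 3.91 L/hr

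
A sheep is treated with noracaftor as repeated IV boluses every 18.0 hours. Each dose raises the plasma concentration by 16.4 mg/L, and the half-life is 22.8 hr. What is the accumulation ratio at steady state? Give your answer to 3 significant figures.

2.37

k = ln 2 / 22.8 = 0.03040 hr⁻¹
Fraction remaining after one interval: e^(−kτ) = e^(−0.03040 × 18.0) = 0.5786
R = 1 / (1 − 0.5786) = 1 / 0.4214 ≈ 2.37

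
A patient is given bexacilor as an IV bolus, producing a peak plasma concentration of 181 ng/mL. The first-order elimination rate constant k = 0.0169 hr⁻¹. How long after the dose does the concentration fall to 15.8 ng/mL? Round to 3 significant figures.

144 hours

C(t) = C₀ e^(−kt)  ⇒  t = ln(C₀/C) / k
t = ln(181/15.8) / 0.01690 = 2.438 / 0.01690 ≈ 144 hours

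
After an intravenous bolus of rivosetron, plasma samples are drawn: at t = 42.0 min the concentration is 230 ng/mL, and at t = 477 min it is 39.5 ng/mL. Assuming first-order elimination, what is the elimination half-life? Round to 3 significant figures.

k = ln(C₁/C₂) / (t₂ − t₁) = ln(230/39.5) / (477 − 42.0)
  = 1.762 / 435.0 = 0.004050 min⁻¹
t½ = ln 2 / k = ln 2 / 0.004050 ≈ 171 minutes

171 minutes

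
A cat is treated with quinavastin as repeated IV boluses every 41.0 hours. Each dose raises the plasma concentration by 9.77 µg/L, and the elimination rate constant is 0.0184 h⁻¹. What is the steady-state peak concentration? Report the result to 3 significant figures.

18.4 µg/L

Fraction remaining after one interval: e^(−kτ) = e^(−0.01840 × 41.0) = 0.4703
R = 1 / (1 − 0.4703) = 1.888
Css,max = 9.77 × 1.888 ≈ 18.4 µg/L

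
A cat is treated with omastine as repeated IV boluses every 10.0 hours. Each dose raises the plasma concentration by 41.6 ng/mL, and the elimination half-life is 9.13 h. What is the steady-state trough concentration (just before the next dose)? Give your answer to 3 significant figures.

k = ln 2 / 9.13 = 0.07592 h⁻¹
Fraction remaining after one interval: e^(−kτ) = e^(−0.07592 × 10.0) = 0.4680
R = 1 / (1 − 0.4680) = 1.880
Css,max = 41.6 × 1.880 = 78.20 ng/mL
Css,min = Css,max × e^(−kτ) = 78.20 × 0.4680 ≈ 36.6 ng/mL

36.6 ng/mL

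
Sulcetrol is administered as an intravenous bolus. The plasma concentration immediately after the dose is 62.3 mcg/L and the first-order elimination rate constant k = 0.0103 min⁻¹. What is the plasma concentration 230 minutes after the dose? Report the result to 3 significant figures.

5.83 mcg/L

C(t) = C₀ e^(−kt) = 62.3 × e^(−0.01030 × 230) = 62.3 × e^(−2.369) = 62.3 × 0.09357 ≈ 5.83 mcg/L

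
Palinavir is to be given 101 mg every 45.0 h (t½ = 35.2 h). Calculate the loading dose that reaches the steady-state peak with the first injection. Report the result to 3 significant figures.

k = ln 2 / 35.2 = 0.01969 h⁻¹
Accumulation ratio R = 1 / (1 − e^(−kτ)) = 1 / (1 − e^(−0.01969×45.0)) = 1 / (1 − 0.4122) = 1.701
Loading dose = maintenance dose × R = 101 × 1.701 ≈ 172 mg

172 mg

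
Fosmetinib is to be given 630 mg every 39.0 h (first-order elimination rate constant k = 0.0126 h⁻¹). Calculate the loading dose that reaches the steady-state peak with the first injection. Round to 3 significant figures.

Accumulation ratio R = 1 / (1 − e^(−kτ)) = 1 / (1 − e^(−0.01260×39.0)) = 1 / (1 − 0.6118) = 2.576
Loading dose = maintenance dose × R = 630 × 2.576 ≈ 1620 mg

1620 mg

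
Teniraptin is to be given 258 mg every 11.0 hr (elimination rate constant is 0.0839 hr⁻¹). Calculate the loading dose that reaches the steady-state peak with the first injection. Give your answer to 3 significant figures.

Accumulation ratio R = 1 / (1 − e^(−kτ)) = 1 / (1 − e^(−0.08390×11.0)) = 1 / (1 − 0.3974) = 1.659
Loading dose = maintenance dose × R = 258 × 1.659 ≈ 428 mg

428 mg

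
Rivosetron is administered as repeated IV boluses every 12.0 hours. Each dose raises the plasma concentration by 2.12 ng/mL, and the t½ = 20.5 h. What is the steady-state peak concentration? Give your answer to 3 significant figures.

k = ln 2 / 20.5 = 0.03381 h⁻¹
Fraction remaining after one interval: e^(−kτ) = e^(−0.03381 × 12.0) = 0.6665
R = 1 / (1 − 0.6665) = 2.998
Css,max = 2.12 × 2.998 ≈ 6.36 ng/mL

6.36 ng/mL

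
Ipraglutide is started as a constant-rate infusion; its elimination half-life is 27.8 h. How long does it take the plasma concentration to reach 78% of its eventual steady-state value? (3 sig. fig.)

k = ln 2 / 27.8 = 0.02493 h⁻¹
f = 1 − e^(−kt)  ⇒  t = −ln(1 − f) / k
t = −ln(1 − 0.78) / 0.02493 = 1.514 / 0.02493 ≈ 60.7 hours

60.7 hours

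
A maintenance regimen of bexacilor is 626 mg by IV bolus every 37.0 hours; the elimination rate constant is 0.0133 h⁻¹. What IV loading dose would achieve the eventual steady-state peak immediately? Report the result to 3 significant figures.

Accumulation ratio R = 1 / (1 − e^(−kτ)) = 1 / (1 − e^(−0.01330×37.0)) = 1 / (1 − 0.6113) = 2.573
Loading dose = maintenance dose × R = 626 × 2.573 ≈ 1610 mg

1610 mg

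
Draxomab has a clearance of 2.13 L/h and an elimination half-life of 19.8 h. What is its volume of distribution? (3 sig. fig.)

k = ln 2 / t½ = ln 2 / 19.8 = 0.03501 h⁻¹
V = CL / k = 2.13 / 0.03501 ≈ 60.8 L

60.8 L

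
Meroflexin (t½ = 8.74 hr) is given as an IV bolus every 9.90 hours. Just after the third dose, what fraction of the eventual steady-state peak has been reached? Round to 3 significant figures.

0.905

k = ln 2 / 8.74 = 0.07931 hr⁻¹
f_n = 1 − e^(−nkτ) = 1 − e^(−3 × 0.07931 × 9.90) = 1 − e^(−2.355) = 1 − 0.09485 ≈ 0.905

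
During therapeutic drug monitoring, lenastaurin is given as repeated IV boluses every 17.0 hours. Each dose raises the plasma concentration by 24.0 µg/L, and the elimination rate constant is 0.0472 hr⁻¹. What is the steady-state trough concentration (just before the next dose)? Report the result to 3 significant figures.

Fraction remaining after one interval: e^(−kτ) = e^(−0.04720 × 17.0) = 0.4483
R = 1 / (1 − 0.4483) = 1.812
Css,max = 24.0 × 1.812 = 43.50 µg/L
Css,min = Css,max × e^(−kτ) = 43.50 × 0.4483 ≈ 19.5 µg/L

19.5 µg/L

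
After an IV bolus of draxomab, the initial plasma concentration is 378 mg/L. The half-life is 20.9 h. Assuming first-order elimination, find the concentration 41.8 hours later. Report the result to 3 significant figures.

k = ln 2 / 20.9 = 0.03316 h⁻¹
41.8 h is 2.000 half-lives, so C = 378 × (1/2)^2.000 = 378 × 0.2500 ≈ 94.5 mg/L

94.5 mg/L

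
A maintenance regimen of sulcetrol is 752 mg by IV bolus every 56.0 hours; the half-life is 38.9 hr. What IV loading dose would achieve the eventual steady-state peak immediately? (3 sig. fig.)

k = ln 2 / 38.9 = 0.01782 hr⁻¹
Accumulation ratio R = 1 / (1 − e^(−kτ)) = 1 / (1 − e^(−0.01782×56.0)) = 1 / (1 − 0.3687) = 1.584
Loading dose = maintenance dose × R = 752 × 1.584 ≈ 1190 mg

1190 mg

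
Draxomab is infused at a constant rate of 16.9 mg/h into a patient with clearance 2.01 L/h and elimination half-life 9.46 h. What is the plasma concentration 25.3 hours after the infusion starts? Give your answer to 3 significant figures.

Css = rate / CL = 16.9 / 2.01 = 8.408 µg/mL
k = ln 2 / 9.46 = 0.07327 h⁻¹
C(t) = Css (1 − e^(−kt)) = 8.408 × (1 − e^(−1.854)) = 8.408 × 0.8434 ≈ 7.09 µg/mL

7.09 µg/mL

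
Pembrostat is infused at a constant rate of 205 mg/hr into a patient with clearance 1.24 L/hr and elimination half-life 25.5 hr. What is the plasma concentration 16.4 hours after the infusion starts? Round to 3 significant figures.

59.5 mg/L

Css = rate / CL = 205 / 1.24 = 165.3 mg/L
k = ln 2 / 25.5 = 0.02718 hr⁻¹
C(t) = Css (1 − e^(−kt)) = 165.3 × (1 − e^(−0.4458)) = 165.3 × 0.3597 ≈ 59.5 mg/L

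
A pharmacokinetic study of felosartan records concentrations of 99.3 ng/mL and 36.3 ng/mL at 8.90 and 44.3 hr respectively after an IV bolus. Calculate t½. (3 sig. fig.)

k = ln(C₁/C₂) / (t₂ − t₁) = ln(99.3/36.3) / (44.3 − 8.90)
  = 1.006 / 35.40 = 0.02843 hr⁻¹
t½ = ln 2 / k = ln 2 / 0.02843 ≈ 24.4 hours

24.4 hours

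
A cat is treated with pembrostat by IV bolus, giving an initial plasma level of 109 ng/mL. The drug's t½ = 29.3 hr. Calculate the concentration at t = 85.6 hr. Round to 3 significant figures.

k = ln 2 / 29.3 = 0.02366 hr⁻¹
C(t) = C₀ e^(−kt) = 109 × e^(−0.02366 × 85.6) = 109 × e^(−2.025) = 109 × 0.1320 ≈ 14.4 ng/mL

14.4 ng/mL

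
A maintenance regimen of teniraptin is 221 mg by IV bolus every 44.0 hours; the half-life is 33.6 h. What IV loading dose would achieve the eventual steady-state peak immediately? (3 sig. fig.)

k = ln 2 / 33.6 = 0.02063 h⁻¹
Accumulation ratio R = 1 / (1 − e^(−kτ)) = 1 / (1 − e^(−0.02063×44.0)) = 1 / (1 − 0.4035) = 1.676
Loading dose = maintenance dose × R = 221 × 1.676 ≈ 370 mg

370 mg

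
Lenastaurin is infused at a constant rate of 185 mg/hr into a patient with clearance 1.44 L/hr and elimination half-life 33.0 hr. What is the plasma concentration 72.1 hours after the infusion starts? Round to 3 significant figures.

100 mg/L

Css = rate / CL = 185 / 1.44 = 128.5 mg/L
k = ln 2 / 33.0 = 0.02100 hr⁻¹
C(t) = Css (1 − e^(−kt)) = 128.5 × (1 − e^(−1.514)) = 128.5 × 0.7801 ≈ 100 mg/L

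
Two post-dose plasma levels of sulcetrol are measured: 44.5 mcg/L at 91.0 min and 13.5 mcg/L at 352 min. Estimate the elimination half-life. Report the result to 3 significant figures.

k = ln(C₁/C₂) / (t₂ − t₁) = ln(44.5/13.5) / (352 − 91.0)
  = 1.193 / 261.0 = 0.004570 min⁻¹
t½ = ln 2 / k = ln 2 / 0.004570 ≈ 152 minutes

152 minutes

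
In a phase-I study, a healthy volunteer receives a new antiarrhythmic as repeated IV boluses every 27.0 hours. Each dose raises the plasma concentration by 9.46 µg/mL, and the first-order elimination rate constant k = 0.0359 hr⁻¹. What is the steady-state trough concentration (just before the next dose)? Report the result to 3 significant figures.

Fraction remaining after one interval: e^(−kτ) = e^(−0.03590 × 27.0) = 0.3793
R = 1 / (1 − 0.3793) = 1.611
Css,max = 9.46 × 1.611 = 15.24 µg/mL
Css,min = Css,max × e^(−kτ) = 15.24 × 0.3793 ≈ 5.78 µg/mL

5.78 µg/mL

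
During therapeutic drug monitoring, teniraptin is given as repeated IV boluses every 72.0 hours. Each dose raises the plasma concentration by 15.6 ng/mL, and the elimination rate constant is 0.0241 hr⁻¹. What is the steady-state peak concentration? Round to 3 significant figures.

Fraction remaining after one interval: e^(−kτ) = e^(−0.02410 × 72.0) = 0.1764
R = 1 / (1 − 0.1764) = 1.214
Css,max = 15.6 × 1.214 ≈ 18.9 ng/mL

18.9 ng/mL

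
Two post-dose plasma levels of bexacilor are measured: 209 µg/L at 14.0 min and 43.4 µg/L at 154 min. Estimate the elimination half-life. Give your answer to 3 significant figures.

61.7 minutes

k = ln(C₁/C₂) / (t₂ − t₁) = ln(209/43.4) / (154 − 14.0)
  = 1.572 / 140.0 = 0.01123 min⁻¹
t½ = ln 2 / k = ln 2 / 0.01123 ≈ 61.7 minutes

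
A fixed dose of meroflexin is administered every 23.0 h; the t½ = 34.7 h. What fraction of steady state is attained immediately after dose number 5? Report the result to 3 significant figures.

k = ln 2 / 34.7 = 0.01998 h⁻¹
f_n = 1 − e^(−nkτ) = 1 − e^(−5 × 0.01998 × 23.0) = 1 − e^(−2.297) = 1 − 0.1005 ≈ 0.899

0.899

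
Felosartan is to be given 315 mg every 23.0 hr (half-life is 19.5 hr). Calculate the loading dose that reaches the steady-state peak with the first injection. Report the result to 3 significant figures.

k = ln 2 / 19.5 = 0.03555 hr⁻¹
Accumulation ratio R = 1 / (1 − e^(−kτ)) = 1 / (1 − e^(−0.03555×23.0)) = 1 / (1 − 0.4415) = 1.791
Loading dose = maintenance dose × R = 315 × 1.791 ≈ 564 mg

564 mg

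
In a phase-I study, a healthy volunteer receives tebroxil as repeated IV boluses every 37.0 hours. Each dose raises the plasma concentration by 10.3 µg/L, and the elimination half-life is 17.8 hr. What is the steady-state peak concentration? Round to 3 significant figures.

13.5 µg/L

k = ln 2 / 17.8 = 0.03894 hr⁻¹
Fraction remaining after one interval: e^(−kτ) = e^(−0.03894 × 37.0) = 0.2367
R = 1 / (1 − 0.2367) = 1.310
Css,max = 10.3 × 1.310 ≈ 13.5 µg/L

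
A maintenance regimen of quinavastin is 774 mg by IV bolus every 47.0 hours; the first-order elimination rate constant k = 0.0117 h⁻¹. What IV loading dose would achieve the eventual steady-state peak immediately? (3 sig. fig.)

1830 mg

Accumulation ratio R = 1 / (1 − e^(−kτ)) = 1 / (1 − e^(−0.01170×47.0)) = 1 / (1 − 0.5770) = 2.364
Loading dose = maintenance dose × R = 774 × 2.364 ≈ 1830 mg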